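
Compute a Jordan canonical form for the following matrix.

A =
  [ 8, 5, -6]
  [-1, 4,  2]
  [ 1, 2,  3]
J_3(5)

The characteristic polynomial is
  det(x·I − A) = x^3 - 15*x^2 + 75*x - 125 = (x - 5)^3

Eigenvalues and multiplicities (the geometric multiplicity of λ is n − rank(A − λI), which equals the number of Jordan blocks for λ):
  λ = 5: algebraic multiplicity = 3, geometric multiplicity = 1

Determining the block sizes for each eigenvalue:
  λ = 5: one block (gm = 1), so the single block has size am = 3 → block sizes [3]

Assembling the blocks gives a Jordan form
J =
  [5, 1, 0]
  [0, 5, 1]
  [0, 0, 5]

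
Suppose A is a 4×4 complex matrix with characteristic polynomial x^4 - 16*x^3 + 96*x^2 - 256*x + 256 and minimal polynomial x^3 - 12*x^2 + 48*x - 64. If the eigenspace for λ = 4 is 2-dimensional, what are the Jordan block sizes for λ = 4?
Block sizes for λ = 4: [3, 1]

Step 1 — from the characteristic polynomial, algebraic multiplicity of λ = 4 is 4. From dim ker(A − (4)·I) = 2, there are exactly 2 Jordan blocks for λ = 4.
Step 2 — from the minimal polynomial, the factor (x − 4)^3 tells us the largest block for λ = 4 has size 3.
Step 3 — with total size 4, 2 blocks, and largest block 3, the block sizes (in nonincreasing order) are [3, 1].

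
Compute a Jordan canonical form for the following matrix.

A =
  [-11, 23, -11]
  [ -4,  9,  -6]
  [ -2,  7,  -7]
J_3(-3)

The characteristic polynomial is
  det(x·I − A) = x^3 + 9*x^2 + 27*x + 27 = (x + 3)^3

Eigenvalues and multiplicities (the geometric multiplicity of λ is n − rank(A − λI), which equals the number of Jordan blocks for λ):
  λ = -3: algebraic multiplicity = 3, geometric multiplicity = 1

Determining the block sizes for each eigenvalue:
  λ = -3: one block (gm = 1), so the single block has size am = 3 → block sizes [3]

Assembling the blocks gives a Jordan form
J =
  [-3,  1,  0]
  [ 0, -3,  1]
  [ 0,  0, -3]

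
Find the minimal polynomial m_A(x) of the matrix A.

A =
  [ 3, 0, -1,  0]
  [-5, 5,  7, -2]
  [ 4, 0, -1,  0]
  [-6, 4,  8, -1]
x^4 - 6*x^3 + 12*x^2 - 10*x + 3

The characteristic polynomial is χ_A(x) = (x - 3)*(x - 1)^3, so the eigenvalues are known. The minimal polynomial is
  m_A(x) = Π_λ (x − λ)^{k_λ}
where k_λ is the size of the *largest* Jordan block for λ (equivalently, the smallest k with (A − λI)^k v = 0 for every generalised eigenvector v of λ).

  λ = 1: largest Jordan block has size 3, contributing (x − 1)^3
  λ = 3: largest Jordan block has size 1, contributing (x − 3)

So m_A(x) = (x - 3)*(x - 1)^3 = x^4 - 6*x^3 + 12*x^2 - 10*x + 3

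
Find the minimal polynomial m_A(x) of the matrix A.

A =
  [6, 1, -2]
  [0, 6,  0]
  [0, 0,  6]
x^2 - 12*x + 36

The characteristic polynomial is χ_A(x) = (x - 6)^3, so the eigenvalues are known. The minimal polynomial is
  m_A(x) = Π_λ (x − λ)^{k_λ}
where k_λ is the size of the *largest* Jordan block for λ (equivalently, the smallest k with (A − λI)^k v = 0 for every generalised eigenvector v of λ).

  λ = 6: largest Jordan block has size 2, contributing (x − 6)^2

So m_A(x) = (x - 6)^2 = x^2 - 12*x + 36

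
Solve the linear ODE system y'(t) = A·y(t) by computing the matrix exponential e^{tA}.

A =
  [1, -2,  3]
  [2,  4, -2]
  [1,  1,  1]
e^{tA} =
  [-t*exp(2*t) + exp(2*t), t^2*exp(2*t)/2 - 2*t*exp(2*t), -t^2*exp(2*t) + 3*t*exp(2*t)]
  [2*t*exp(2*t), -t^2*exp(2*t) + 2*t*exp(2*t) + exp(2*t), 2*t^2*exp(2*t) - 2*t*exp(2*t)]
  [t*exp(2*t), -t^2*exp(2*t)/2 + t*exp(2*t), t^2*exp(2*t) - t*exp(2*t) + exp(2*t)]

Strategy: write A = P · J · P⁻¹ where J is a Jordan canonical form, so e^{tA} = P · e^{tJ} · P⁻¹, and e^{tJ} can be computed block-by-block.

A has Jordan form
J =
  [2, 1, 0]
  [0, 2, 1]
  [0, 0, 2]
(up to reordering of blocks).

Per-block formulas:
  For a 3×3 Jordan block J_3(2): exp(t · J_3(2)) = e^(2t)·(I + t·N + (t^2/2)·N^2), where N is the 3×3 nilpotent shift.

After assembling e^{tJ} and conjugating by P, we get:

e^{tA} =
  [-t*exp(2*t) + exp(2*t), t^2*exp(2*t)/2 - 2*t*exp(2*t), -t^2*exp(2*t) + 3*t*exp(2*t)]
  [2*t*exp(2*t), -t^2*exp(2*t) + 2*t*exp(2*t) + exp(2*t), 2*t^2*exp(2*t) - 2*t*exp(2*t)]
  [t*exp(2*t), -t^2*exp(2*t)/2 + t*exp(2*t), t^2*exp(2*t) - t*exp(2*t) + exp(2*t)]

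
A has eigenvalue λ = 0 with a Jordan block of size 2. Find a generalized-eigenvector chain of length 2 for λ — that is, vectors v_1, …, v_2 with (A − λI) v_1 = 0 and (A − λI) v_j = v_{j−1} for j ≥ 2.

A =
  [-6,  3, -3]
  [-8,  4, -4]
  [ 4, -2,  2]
A Jordan chain for λ = 0 of length 2:
v_1 = (-6, -8, 4)ᵀ
v_2 = (1, 0, 0)ᵀ

Let N = A − (0)·I. We want v_2 with N^2 v_2 = 0 but N^1 v_2 ≠ 0; then v_{j-1} := N · v_j for j = 2, …, 2.

Pick v_2 = (1, 0, 0)ᵀ.
Then v_1 = N · v_2 = (-6, -8, 4)ᵀ.

Sanity check: (A − (0)·I) v_1 = (0, 0, 0)ᵀ = 0. ✓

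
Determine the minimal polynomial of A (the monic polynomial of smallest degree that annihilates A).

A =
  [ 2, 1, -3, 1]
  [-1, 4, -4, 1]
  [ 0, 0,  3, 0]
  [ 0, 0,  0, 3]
x^3 - 9*x^2 + 27*x - 27

The characteristic polynomial is χ_A(x) = (x - 3)^4, so the eigenvalues are known. The minimal polynomial is
  m_A(x) = Π_λ (x − λ)^{k_λ}
where k_λ is the size of the *largest* Jordan block for λ (equivalently, the smallest k with (A − λI)^k v = 0 for every generalised eigenvector v of λ).

  λ = 3: largest Jordan block has size 3, contributing (x − 3)^3

So m_A(x) = (x - 3)^3 = x^3 - 9*x^2 + 27*x - 27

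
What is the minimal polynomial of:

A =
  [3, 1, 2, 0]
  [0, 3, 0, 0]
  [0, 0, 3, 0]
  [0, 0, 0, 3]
x^2 - 6*x + 9

The characteristic polynomial is χ_A(x) = (x - 3)^4, so the eigenvalues are known. The minimal polynomial is
  m_A(x) = Π_λ (x − λ)^{k_λ}
where k_λ is the size of the *largest* Jordan block for λ (equivalently, the smallest k with (A − λI)^k v = 0 for every generalised eigenvector v of λ).

  λ = 3: largest Jordan block has size 2, contributing (x − 3)^2

So m_A(x) = (x - 3)^2 = x^2 - 6*x + 9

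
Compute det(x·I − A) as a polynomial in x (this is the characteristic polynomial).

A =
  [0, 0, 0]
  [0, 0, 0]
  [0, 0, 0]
x^3

Expanding det(x·I − A) (e.g. by cofactor expansion or by noting that A is similar to its Jordan form J, which has the same characteristic polynomial as A) gives
  χ_A(x) = x^3
which factors as x^3. The eigenvalues (with algebraic multiplicities) are λ = 0 with multiplicity 3.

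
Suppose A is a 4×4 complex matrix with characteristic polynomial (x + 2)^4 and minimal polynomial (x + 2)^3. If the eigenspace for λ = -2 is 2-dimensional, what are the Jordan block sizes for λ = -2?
Block sizes for λ = -2: [3, 1]

Step 1 — from the characteristic polynomial, algebraic multiplicity of λ = -2 is 4. From dim ker(A − (-2)·I) = 2, there are exactly 2 Jordan blocks for λ = -2.
Step 2 — from the minimal polynomial, the factor (x + 2)^3 tells us the largest block for λ = -2 has size 3.
Step 3 — with total size 4, 2 blocks, and largest block 3, the block sizes (in nonincreasing order) are [3, 1].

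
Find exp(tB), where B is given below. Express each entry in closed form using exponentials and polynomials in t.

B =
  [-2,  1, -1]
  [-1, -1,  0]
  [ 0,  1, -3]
e^{tB} =
  [-t^2*exp(-2*t)/2 + exp(-2*t), t*exp(-2*t), t^2*exp(-2*t)/2 - t*exp(-2*t)]
  [-t^2*exp(-2*t)/2 - t*exp(-2*t), t*exp(-2*t) + exp(-2*t), t^2*exp(-2*t)/2]
  [-t^2*exp(-2*t)/2, t*exp(-2*t), t^2*exp(-2*t)/2 - t*exp(-2*t) + exp(-2*t)]

Strategy: write B = P · J · P⁻¹ where J is a Jordan canonical form, so e^{tB} = P · e^{tJ} · P⁻¹, and e^{tJ} can be computed block-by-block.

B has Jordan form
J =
  [-2,  1,  0]
  [ 0, -2,  1]
  [ 0,  0, -2]
(up to reordering of blocks).

Per-block formulas:
  For a 3×3 Jordan block J_3(-2): exp(t · J_3(-2)) = e^(-2t)·(I + t·N + (t^2/2)·N^2), where N is the 3×3 nilpotent shift.

After assembling e^{tJ} and conjugating by P, we get:

e^{tB} =
  [-t^2*exp(-2*t)/2 + exp(-2*t), t*exp(-2*t), t^2*exp(-2*t)/2 - t*exp(-2*t)]
  [-t^2*exp(-2*t)/2 - t*exp(-2*t), t*exp(-2*t) + exp(-2*t), t^2*exp(-2*t)/2]
  [-t^2*exp(-2*t)/2, t*exp(-2*t), t^2*exp(-2*t)/2 - t*exp(-2*t) + exp(-2*t)]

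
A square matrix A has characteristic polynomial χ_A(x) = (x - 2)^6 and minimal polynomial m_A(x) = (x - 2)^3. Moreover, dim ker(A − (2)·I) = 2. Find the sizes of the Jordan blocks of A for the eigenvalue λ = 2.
Block sizes for λ = 2: [3, 3]

Step 1 — from the characteristic polynomial, algebraic multiplicity of λ = 2 is 6. From dim ker(A − (2)·I) = 2, there are exactly 2 Jordan blocks for λ = 2.
Step 2 — from the minimal polynomial, the factor (x − 2)^3 tells us the largest block for λ = 2 has size 3.
Step 3 — with total size 6, 2 blocks, and largest block 3, the block sizes (in nonincreasing order) are [3, 3].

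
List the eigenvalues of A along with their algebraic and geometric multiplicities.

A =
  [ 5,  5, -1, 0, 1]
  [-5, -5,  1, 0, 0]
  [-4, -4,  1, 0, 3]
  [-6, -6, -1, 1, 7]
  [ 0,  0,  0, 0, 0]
λ = 0: alg = 3, geom = 1; λ = 1: alg = 2, geom = 1

Step 1 — factor the characteristic polynomial to read off the algebraic multiplicities:
  χ_A(x) = x^3*(x - 1)^2

Step 2 — compute geometric multiplicities via the rank-nullity identity g(λ) = n − rank(A − λI):
  rank(A − (0)·I) = 4, so dim ker(A − (0)·I) = n − 4 = 1
  rank(A − (1)·I) = 4, so dim ker(A − (1)·I) = n − 4 = 1

Summary:
  λ = 0: algebraic multiplicity = 3, geometric multiplicity = 1
  λ = 1: algebraic multiplicity = 2, geometric multiplicity = 1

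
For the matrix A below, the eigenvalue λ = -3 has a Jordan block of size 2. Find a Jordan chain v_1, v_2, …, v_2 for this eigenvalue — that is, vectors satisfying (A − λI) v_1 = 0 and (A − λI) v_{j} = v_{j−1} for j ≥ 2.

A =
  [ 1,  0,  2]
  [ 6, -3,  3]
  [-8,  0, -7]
A Jordan chain for λ = -3 of length 2:
v_1 = (4, 6, -8)ᵀ
v_2 = (1, 0, 0)ᵀ

Let N = A − (-3)·I. We want v_2 with N^2 v_2 = 0 but N^1 v_2 ≠ 0; then v_{j-1} := N · v_j for j = 2, …, 2.

Pick v_2 = (1, 0, 0)ᵀ.
Then v_1 = N · v_2 = (4, 6, -8)ᵀ.

Sanity check: (A − (-3)·I) v_1 = (0, 0, 0)ᵀ = 0. ✓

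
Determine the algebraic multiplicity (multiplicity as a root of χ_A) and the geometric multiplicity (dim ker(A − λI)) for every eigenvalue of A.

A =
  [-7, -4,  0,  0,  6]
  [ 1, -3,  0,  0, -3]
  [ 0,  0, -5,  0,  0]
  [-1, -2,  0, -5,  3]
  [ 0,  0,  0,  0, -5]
λ = -5: alg = 5, geom = 4

Step 1 — factor the characteristic polynomial to read off the algebraic multiplicities:
  χ_A(x) = (x + 5)^5

Step 2 — compute geometric multiplicities via the rank-nullity identity g(λ) = n − rank(A − λI):
  rank(A − (-5)·I) = 1, so dim ker(A − (-5)·I) = n − 1 = 4

Summary:
  λ = -5: algebraic multiplicity = 5, geometric multiplicity = 4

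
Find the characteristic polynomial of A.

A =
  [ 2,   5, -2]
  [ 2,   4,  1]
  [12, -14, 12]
x^3 - 18*x^2 + 108*x - 216

Expanding det(x·I − A) (e.g. by cofactor expansion or by noting that A is similar to its Jordan form J, which has the same characteristic polynomial as A) gives
  χ_A(x) = x^3 - 18*x^2 + 108*x - 216
which factors as (x - 6)^3. The eigenvalues (with algebraic multiplicities) are λ = 6 with multiplicity 3.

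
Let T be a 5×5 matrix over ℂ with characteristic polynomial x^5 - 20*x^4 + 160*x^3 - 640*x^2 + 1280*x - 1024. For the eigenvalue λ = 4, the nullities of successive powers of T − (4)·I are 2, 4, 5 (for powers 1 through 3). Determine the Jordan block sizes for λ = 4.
Block sizes for λ = 4: [3, 2]

From the dimensions of kernels of powers, the number of Jordan blocks of size at least j is d_j − d_{j−1} where d_j = dim ker(N^j) (with d_0 = 0). Computing the differences gives [2, 2, 1].
The number of blocks of size exactly k is (#blocks of size ≥ k) − (#blocks of size ≥ k + 1), so the partition is: 1 block(s) of size 2, 1 block(s) of size 3.
In nonincreasing order the block sizes are [3, 2].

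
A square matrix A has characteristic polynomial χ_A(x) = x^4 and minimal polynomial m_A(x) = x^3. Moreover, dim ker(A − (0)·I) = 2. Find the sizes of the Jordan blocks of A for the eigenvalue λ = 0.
Block sizes for λ = 0: [3, 1]

Step 1 — from the characteristic polynomial, algebraic multiplicity of λ = 0 is 4. From dim ker(A − (0)·I) = 2, there are exactly 2 Jordan blocks for λ = 0.
Step 2 — from the minimal polynomial, the factor (x − 0)^3 tells us the largest block for λ = 0 has size 3.
Step 3 — with total size 4, 2 blocks, and largest block 3, the block sizes (in nonincreasing order) are [3, 1].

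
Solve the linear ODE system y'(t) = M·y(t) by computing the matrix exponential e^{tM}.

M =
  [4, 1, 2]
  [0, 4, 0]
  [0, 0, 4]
e^{tM} =
  [exp(4*t), t*exp(4*t), 2*t*exp(4*t)]
  [0, exp(4*t), 0]
  [0, 0, exp(4*t)]

Strategy: write M = P · J · P⁻¹ where J is a Jordan canonical form, so e^{tM} = P · e^{tJ} · P⁻¹, and e^{tJ} can be computed block-by-block.

M has Jordan form
J =
  [4, 1, 0]
  [0, 4, 0]
  [0, 0, 4]
(up to reordering of blocks).

Per-block formulas:
  For a 2×2 Jordan block J_2(4): exp(t · J_2(4)) = e^(4t)·(I + t·N), where N is the 2×2 nilpotent shift.
  For a 1×1 block at λ = 4: exp(t · [4]) = [e^(4t)].

After assembling e^{tJ} and conjugating by P, we get:

e^{tM} =
  [exp(4*t), t*exp(4*t), 2*t*exp(4*t)]
  [0, exp(4*t), 0]
  [0, 0, exp(4*t)]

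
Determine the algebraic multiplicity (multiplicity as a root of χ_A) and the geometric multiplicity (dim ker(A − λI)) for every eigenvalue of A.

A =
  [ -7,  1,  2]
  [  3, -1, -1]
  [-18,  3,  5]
λ = -1: alg = 3, geom = 1

Step 1 — factor the characteristic polynomial to read off the algebraic multiplicities:
  χ_A(x) = (x + 1)^3

Step 2 — compute geometric multiplicities via the rank-nullity identity g(λ) = n − rank(A − λI):
  rank(A − (-1)·I) = 2, so dim ker(A − (-1)·I) = n − 2 = 1

Summary:
  λ = -1: algebraic multiplicity = 3, geometric multiplicity = 1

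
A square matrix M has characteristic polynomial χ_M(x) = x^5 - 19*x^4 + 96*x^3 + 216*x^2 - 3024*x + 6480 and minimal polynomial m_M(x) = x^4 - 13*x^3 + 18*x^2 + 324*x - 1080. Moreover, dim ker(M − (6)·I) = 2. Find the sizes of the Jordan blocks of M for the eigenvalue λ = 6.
Block sizes for λ = 6: [3, 1]

Step 1 — from the characteristic polynomial, algebraic multiplicity of λ = 6 is 4. From dim ker(M − (6)·I) = 2, there are exactly 2 Jordan blocks for λ = 6.
Step 2 — from the minimal polynomial, the factor (x − 6)^3 tells us the largest block for λ = 6 has size 3.
Step 3 — with total size 4, 2 blocks, and largest block 3, the block sizes (in nonincreasing order) are [3, 1].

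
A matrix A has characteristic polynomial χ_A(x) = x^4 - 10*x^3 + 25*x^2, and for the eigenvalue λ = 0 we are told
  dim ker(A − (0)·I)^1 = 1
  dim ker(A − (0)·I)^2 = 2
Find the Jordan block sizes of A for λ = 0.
Block sizes for λ = 0: [2]

From the dimensions of kernels of powers, the number of Jordan blocks of size at least j is d_j − d_{j−1} where d_j = dim ker(N^j) (with d_0 = 0). Computing the differences gives [1, 1].
The number of blocks of size exactly k is (#blocks of size ≥ k) − (#blocks of size ≥ k + 1), so the partition is: 1 block(s) of size 2.
In nonincreasing order the block sizes are [2].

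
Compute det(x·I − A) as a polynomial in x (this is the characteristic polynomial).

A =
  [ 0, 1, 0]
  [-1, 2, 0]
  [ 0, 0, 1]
x^3 - 3*x^2 + 3*x - 1

Expanding det(x·I − A) (e.g. by cofactor expansion or by noting that A is similar to its Jordan form J, which has the same characteristic polynomial as A) gives
  χ_A(x) = x^3 - 3*x^2 + 3*x - 1
which factors as (x - 1)^3. The eigenvalues (with algebraic multiplicities) are λ = 1 with multiplicity 3.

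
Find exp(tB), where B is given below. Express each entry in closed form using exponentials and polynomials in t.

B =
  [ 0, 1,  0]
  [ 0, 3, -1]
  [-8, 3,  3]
e^{tB} =
  [2*t^2*exp(2*t) - 2*t*exp(2*t) + exp(2*t), -t^2*exp(2*t)/2 + t*exp(2*t), -t^2*exp(2*t)/2]
  [4*t^2*exp(2*t), -t^2*exp(2*t) + t*exp(2*t) + exp(2*t), -t^2*exp(2*t) - t*exp(2*t)]
  [4*t^2*exp(2*t) - 8*t*exp(2*t), -t^2*exp(2*t) + 3*t*exp(2*t), -t^2*exp(2*t) + t*exp(2*t) + exp(2*t)]

Strategy: write B = P · J · P⁻¹ where J is a Jordan canonical form, so e^{tB} = P · e^{tJ} · P⁻¹, and e^{tJ} can be computed block-by-block.

B has Jordan form
J =
  [2, 1, 0]
  [0, 2, 1]
  [0, 0, 2]
(up to reordering of blocks).

Per-block formulas:
  For a 3×3 Jordan block J_3(2): exp(t · J_3(2)) = e^(2t)·(I + t·N + (t^2/2)·N^2), where N is the 3×3 nilpotent shift.

After assembling e^{tJ} and conjugating by P, we get:

e^{tB} =
  [2*t^2*exp(2*t) - 2*t*exp(2*t) + exp(2*t), -t^2*exp(2*t)/2 + t*exp(2*t), -t^2*exp(2*t)/2]
  [4*t^2*exp(2*t), -t^2*exp(2*t) + t*exp(2*t) + exp(2*t), -t^2*exp(2*t) - t*exp(2*t)]
  [4*t^2*exp(2*t) - 8*t*exp(2*t), -t^2*exp(2*t) + 3*t*exp(2*t), -t^2*exp(2*t) + t*exp(2*t) + exp(2*t)]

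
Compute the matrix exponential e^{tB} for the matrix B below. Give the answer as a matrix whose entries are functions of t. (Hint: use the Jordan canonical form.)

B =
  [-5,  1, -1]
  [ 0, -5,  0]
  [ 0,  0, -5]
e^{tB} =
  [exp(-5*t), t*exp(-5*t), -t*exp(-5*t)]
  [0, exp(-5*t), 0]
  [0, 0, exp(-5*t)]

Strategy: write B = P · J · P⁻¹ where J is a Jordan canonical form, so e^{tB} = P · e^{tJ} · P⁻¹, and e^{tJ} can be computed block-by-block.

B has Jordan form
J =
  [-5,  1,  0]
  [ 0, -5,  0]
  [ 0,  0, -5]
(up to reordering of blocks).

Per-block formulas:
  For a 2×2 Jordan block J_2(-5): exp(t · J_2(-5)) = e^(-5t)·(I + t·N), where N is the 2×2 nilpotent shift.
  For a 1×1 block at λ = -5: exp(t · [-5]) = [e^(-5t)].

After assembling e^{tJ} and conjugating by P, we get:

e^{tB} =
  [exp(-5*t), t*exp(-5*t), -t*exp(-5*t)]
  [0, exp(-5*t), 0]
  [0, 0, exp(-5*t)]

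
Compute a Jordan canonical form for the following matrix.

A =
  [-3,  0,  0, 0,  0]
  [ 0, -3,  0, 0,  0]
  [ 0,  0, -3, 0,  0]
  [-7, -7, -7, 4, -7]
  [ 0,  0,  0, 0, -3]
J_1(-3) ⊕ J_1(-3) ⊕ J_1(-3) ⊕ J_1(-3) ⊕ J_1(4)

The characteristic polynomial is
  det(x·I − A) = x^5 + 8*x^4 + 6*x^3 - 108*x^2 - 351*x - 324 = (x - 4)*(x + 3)^4

Eigenvalues and multiplicities (the geometric multiplicity of λ is n − rank(A − λI), which equals the number of Jordan blocks for λ):
  λ = -3: algebraic multiplicity = 4, geometric multiplicity = 4
  λ = 4: algebraic multiplicity = 1, geometric multiplicity = 1

Determining the block sizes for each eigenvalue:
  λ = -3: gm = am = 4, so every block has size 1 → block sizes [1, 1, 1, 1]
  λ = 4: one block (gm = 1), so the single block has size am = 1 → block sizes [1]

Assembling the blocks gives a Jordan form
J =
  [-3,  0,  0,  0, 0]
  [ 0, -3,  0,  0, 0]
  [ 0,  0, -3,  0, 0]
  [ 0,  0,  0, -3, 0]
  [ 0,  0,  0,  0, 4]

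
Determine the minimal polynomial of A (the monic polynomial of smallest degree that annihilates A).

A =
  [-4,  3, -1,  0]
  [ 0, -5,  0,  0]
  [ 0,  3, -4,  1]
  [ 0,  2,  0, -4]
x^4 + 17*x^3 + 108*x^2 + 304*x + 320

The characteristic polynomial is χ_A(x) = (x + 4)^3*(x + 5), so the eigenvalues are known. The minimal polynomial is
  m_A(x) = Π_λ (x − λ)^{k_λ}
where k_λ is the size of the *largest* Jordan block for λ (equivalently, the smallest k with (A − λI)^k v = 0 for every generalised eigenvector v of λ).

  λ = -5: largest Jordan block has size 1, contributing (x + 5)
  λ = -4: largest Jordan block has size 3, contributing (x + 4)^3

So m_A(x) = (x + 4)^3*(x + 5) = x^4 + 17*x^3 + 108*x^2 + 304*x + 320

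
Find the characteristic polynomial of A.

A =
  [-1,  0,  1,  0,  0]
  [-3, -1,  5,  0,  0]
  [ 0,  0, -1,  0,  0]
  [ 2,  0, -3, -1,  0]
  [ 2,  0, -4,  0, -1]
x^5 + 5*x^4 + 10*x^3 + 10*x^2 + 5*x + 1

Expanding det(x·I − A) (e.g. by cofactor expansion or by noting that A is similar to its Jordan form J, which has the same characteristic polynomial as A) gives
  χ_A(x) = x^5 + 5*x^4 + 10*x^3 + 10*x^2 + 5*x + 1
which factors as (x + 1)^5. The eigenvalues (with algebraic multiplicities) are λ = -1 with multiplicity 5.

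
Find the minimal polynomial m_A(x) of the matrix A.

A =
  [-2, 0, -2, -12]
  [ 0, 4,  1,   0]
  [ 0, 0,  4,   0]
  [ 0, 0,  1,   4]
x^3 - 6*x^2 + 32

The characteristic polynomial is χ_A(x) = (x - 4)^3*(x + 2), so the eigenvalues are known. The minimal polynomial is
  m_A(x) = Π_λ (x − λ)^{k_λ}
where k_λ is the size of the *largest* Jordan block for λ (equivalently, the smallest k with (A − λI)^k v = 0 for every generalised eigenvector v of λ).

  λ = -2: largest Jordan block has size 1, contributing (x + 2)
  λ = 4: largest Jordan block has size 2, contributing (x − 4)^2

So m_A(x) = (x - 4)^2*(x + 2) = x^3 - 6*x^2 + 32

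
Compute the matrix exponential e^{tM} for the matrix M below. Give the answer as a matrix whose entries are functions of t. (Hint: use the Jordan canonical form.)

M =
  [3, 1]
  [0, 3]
e^{tM} =
  [exp(3*t), t*exp(3*t)]
  [0, exp(3*t)]

Strategy: write M = P · J · P⁻¹ where J is a Jordan canonical form, so e^{tM} = P · e^{tJ} · P⁻¹, and e^{tJ} can be computed block-by-block.

M has Jordan form
J =
  [3, 1]
  [0, 3]
(up to reordering of blocks).

Per-block formulas:
  For a 2×2 Jordan block J_2(3): exp(t · J_2(3)) = e^(3t)·(I + t·N), where N is the 2×2 nilpotent shift.

After assembling e^{tJ} and conjugating by P, we get:

e^{tM} =
  [exp(3*t), t*exp(3*t)]
  [0, exp(3*t)]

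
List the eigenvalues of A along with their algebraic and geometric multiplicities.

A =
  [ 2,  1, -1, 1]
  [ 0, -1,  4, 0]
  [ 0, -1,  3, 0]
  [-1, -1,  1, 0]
λ = 1: alg = 4, geom = 2

Step 1 — factor the characteristic polynomial to read off the algebraic multiplicities:
  χ_A(x) = (x - 1)^4

Step 2 — compute geometric multiplicities via the rank-nullity identity g(λ) = n − rank(A − λI):
  rank(A − (1)·I) = 2, so dim ker(A − (1)·I) = n − 2 = 2

Summary:
  λ = 1: algebraic multiplicity = 4, geometric multiplicity = 2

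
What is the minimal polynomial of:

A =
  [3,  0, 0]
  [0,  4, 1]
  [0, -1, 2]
x^2 - 6*x + 9

The characteristic polynomial is χ_A(x) = (x - 3)^3, so the eigenvalues are known. The minimal polynomial is
  m_A(x) = Π_λ (x − λ)^{k_λ}
where k_λ is the size of the *largest* Jordan block for λ (equivalently, the smallest k with (A − λI)^k v = 0 for every generalised eigenvector v of λ).

  λ = 3: largest Jordan block has size 2, contributing (x − 3)^2

So m_A(x) = (x - 3)^2 = x^2 - 6*x + 9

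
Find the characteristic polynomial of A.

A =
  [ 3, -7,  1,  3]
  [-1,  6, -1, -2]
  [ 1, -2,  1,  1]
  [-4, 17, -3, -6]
x^4 - 4*x^3 + 6*x^2 - 4*x + 1

Expanding det(x·I − A) (e.g. by cofactor expansion or by noting that A is similar to its Jordan form J, which has the same characteristic polynomial as A) gives
  χ_A(x) = x^4 - 4*x^3 + 6*x^2 - 4*x + 1
which factors as (x - 1)^4. The eigenvalues (with algebraic multiplicities) are λ = 1 with multiplicity 4.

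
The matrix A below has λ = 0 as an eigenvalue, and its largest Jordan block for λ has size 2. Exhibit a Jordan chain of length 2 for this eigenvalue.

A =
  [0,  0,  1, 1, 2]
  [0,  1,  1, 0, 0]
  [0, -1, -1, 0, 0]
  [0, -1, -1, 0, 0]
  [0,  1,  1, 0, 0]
A Jordan chain for λ = 0 of length 2:
v_1 = (0, 1, -1, -1, 1)ᵀ
v_2 = (0, 1, 0, 0, 0)ᵀ

Let N = A − (0)·I. We want v_2 with N^2 v_2 = 0 but N^1 v_2 ≠ 0; then v_{j-1} := N · v_j for j = 2, …, 2.

Pick v_2 = (0, 1, 0, 0, 0)ᵀ.
Then v_1 = N · v_2 = (0, 1, -1, -1, 1)ᵀ.

Sanity check: (A − (0)·I) v_1 = (0, 0, 0, 0, 0)ᵀ = 0. ✓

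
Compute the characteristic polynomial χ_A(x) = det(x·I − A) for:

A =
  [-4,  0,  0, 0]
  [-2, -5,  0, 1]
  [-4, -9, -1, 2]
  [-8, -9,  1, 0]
x^4 + 10*x^3 + 36*x^2 + 56*x + 32

Expanding det(x·I − A) (e.g. by cofactor expansion or by noting that A is similar to its Jordan form J, which has the same characteristic polynomial as A) gives
  χ_A(x) = x^4 + 10*x^3 + 36*x^2 + 56*x + 32
which factors as (x + 2)^3*(x + 4). The eigenvalues (with algebraic multiplicities) are λ = -4 with multiplicity 1, λ = -2 with multiplicity 3.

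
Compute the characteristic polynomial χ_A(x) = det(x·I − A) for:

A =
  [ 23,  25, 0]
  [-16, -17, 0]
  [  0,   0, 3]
x^3 - 9*x^2 + 27*x - 27

Expanding det(x·I − A) (e.g. by cofactor expansion or by noting that A is similar to its Jordan form J, which has the same characteristic polynomial as A) gives
  χ_A(x) = x^3 - 9*x^2 + 27*x - 27
which factors as (x - 3)^3. The eigenvalues (with algebraic multiplicities) are λ = 3 with multiplicity 3.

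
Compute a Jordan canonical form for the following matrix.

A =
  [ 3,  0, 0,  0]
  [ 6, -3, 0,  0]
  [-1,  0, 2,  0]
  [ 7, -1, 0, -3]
J_2(-3) ⊕ J_1(2) ⊕ J_1(3)

The characteristic polynomial is
  det(x·I − A) = x^4 + x^3 - 15*x^2 - 9*x + 54 = (x - 3)*(x - 2)*(x + 3)^2

Eigenvalues and multiplicities (the geometric multiplicity of λ is n − rank(A − λI), which equals the number of Jordan blocks for λ):
  λ = -3: algebraic multiplicity = 2, geometric multiplicity = 1
  λ = 2: algebraic multiplicity = 1, geometric multiplicity = 1
  λ = 3: algebraic multiplicity = 1, geometric multiplicity = 1

Determining the block sizes for each eigenvalue:
  λ = -3: one block (gm = 1), so the single block has size am = 2 → block sizes [2]
  λ = 2: one block (gm = 1), so the single block has size am = 1 → block sizes [1]
  λ = 3: one block (gm = 1), so the single block has size am = 1 → block sizes [1]

Assembling the blocks gives a Jordan form
J =
  [-3,  1, 0, 0]
  [ 0, -3, 0, 0]
  [ 0,  0, 2, 0]
  [ 0,  0, 0, 3]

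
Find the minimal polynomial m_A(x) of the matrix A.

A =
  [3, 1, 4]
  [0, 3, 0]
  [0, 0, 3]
x^2 - 6*x + 9

The characteristic polynomial is χ_A(x) = (x - 3)^3, so the eigenvalues are known. The minimal polynomial is
  m_A(x) = Π_λ (x − λ)^{k_λ}
where k_λ is the size of the *largest* Jordan block for λ (equivalently, the smallest k with (A − λI)^k v = 0 for every generalised eigenvector v of λ).

  λ = 3: largest Jordan block has size 2, contributing (x − 3)^2

So m_A(x) = (x - 3)^2 = x^2 - 6*x + 9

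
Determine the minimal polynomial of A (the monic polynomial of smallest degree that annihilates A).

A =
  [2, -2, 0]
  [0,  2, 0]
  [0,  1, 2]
x^2 - 4*x + 4

The characteristic polynomial is χ_A(x) = (x - 2)^3, so the eigenvalues are known. The minimal polynomial is
  m_A(x) = Π_λ (x − λ)^{k_λ}
where k_λ is the size of the *largest* Jordan block for λ (equivalently, the smallest k with (A − λI)^k v = 0 for every generalised eigenvector v of λ).

  λ = 2: largest Jordan block has size 2, contributing (x − 2)^2

So m_A(x) = (x - 2)^2 = x^2 - 4*x + 4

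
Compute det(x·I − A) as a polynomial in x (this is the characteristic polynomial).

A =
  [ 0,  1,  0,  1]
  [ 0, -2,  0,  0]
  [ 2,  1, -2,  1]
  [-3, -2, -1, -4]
x^4 + 8*x^3 + 24*x^2 + 32*x + 16

Expanding det(x·I − A) (e.g. by cofactor expansion or by noting that A is similar to its Jordan form J, which has the same characteristic polynomial as A) gives
  χ_A(x) = x^4 + 8*x^3 + 24*x^2 + 32*x + 16
which factors as (x + 2)^4. The eigenvalues (with algebraic multiplicities) are λ = -2 with multiplicity 4.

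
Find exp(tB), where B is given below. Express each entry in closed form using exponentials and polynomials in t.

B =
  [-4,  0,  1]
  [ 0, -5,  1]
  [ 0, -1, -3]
e^{tB} =
  [exp(-4*t), -t^2*exp(-4*t)/2, t^2*exp(-4*t)/2 + t*exp(-4*t)]
  [0, -t*exp(-4*t) + exp(-4*t), t*exp(-4*t)]
  [0, -t*exp(-4*t), t*exp(-4*t) + exp(-4*t)]

Strategy: write B = P · J · P⁻¹ where J is a Jordan canonical form, so e^{tB} = P · e^{tJ} · P⁻¹, and e^{tJ} can be computed block-by-block.

B has Jordan form
J =
  [-4,  1,  0]
  [ 0, -4,  1]
  [ 0,  0, -4]
(up to reordering of blocks).

Per-block formulas:
  For a 3×3 Jordan block J_3(-4): exp(t · J_3(-4)) = e^(-4t)·(I + t·N + (t^2/2)·N^2), where N is the 3×3 nilpotent shift.

After assembling e^{tJ} and conjugating by P, we get:

e^{tB} =
  [exp(-4*t), -t^2*exp(-4*t)/2, t^2*exp(-4*t)/2 + t*exp(-4*t)]
  [0, -t*exp(-4*t) + exp(-4*t), t*exp(-4*t)]
  [0, -t*exp(-4*t), t*exp(-4*t) + exp(-4*t)]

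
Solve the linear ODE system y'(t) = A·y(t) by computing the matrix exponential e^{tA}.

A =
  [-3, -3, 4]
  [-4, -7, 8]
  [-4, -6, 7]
e^{tA} =
  [-2*t*exp(-t) + exp(-t), -3*t*exp(-t), 4*t*exp(-t)]
  [-4*t*exp(-t), -6*t*exp(-t) + exp(-t), 8*t*exp(-t)]
  [-4*t*exp(-t), -6*t*exp(-t), 8*t*exp(-t) + exp(-t)]

Strategy: write A = P · J · P⁻¹ where J is a Jordan canonical form, so e^{tA} = P · e^{tJ} · P⁻¹, and e^{tJ} can be computed block-by-block.

A has Jordan form
J =
  [-1,  1,  0]
  [ 0, -1,  0]
  [ 0,  0, -1]
(up to reordering of blocks).

Per-block formulas:
  For a 2×2 Jordan block J_2(-1): exp(t · J_2(-1)) = e^(-1t)·(I + t·N), where N is the 2×2 nilpotent shift.
  For a 1×1 block at λ = -1: exp(t · [-1]) = [e^(-1t)].

After assembling e^{tJ} and conjugating by P, we get:

e^{tA} =
  [-2*t*exp(-t) + exp(-t), -3*t*exp(-t), 4*t*exp(-t)]
  [-4*t*exp(-t), -6*t*exp(-t) + exp(-t), 8*t*exp(-t)]
  [-4*t*exp(-t), -6*t*exp(-t), 8*t*exp(-t) + exp(-t)]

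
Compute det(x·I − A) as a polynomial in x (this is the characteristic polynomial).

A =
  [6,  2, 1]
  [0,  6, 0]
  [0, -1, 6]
x^3 - 18*x^2 + 108*x - 216

Expanding det(x·I − A) (e.g. by cofactor expansion or by noting that A is similar to its Jordan form J, which has the same characteristic polynomial as A) gives
  χ_A(x) = x^3 - 18*x^2 + 108*x - 216
which factors as (x - 6)^3. The eigenvalues (with algebraic multiplicities) are λ = 6 with multiplicity 3.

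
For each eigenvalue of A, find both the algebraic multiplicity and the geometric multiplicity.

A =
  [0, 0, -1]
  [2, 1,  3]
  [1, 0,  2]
λ = 1: alg = 3, geom = 1

Step 1 — factor the characteristic polynomial to read off the algebraic multiplicities:
  χ_A(x) = (x - 1)^3

Step 2 — compute geometric multiplicities via the rank-nullity identity g(λ) = n − rank(A − λI):
  rank(A − (1)·I) = 2, so dim ker(A − (1)·I) = n − 2 = 1

Summary:
  λ = 1: algebraic multiplicity = 3, geometric multiplicity = 1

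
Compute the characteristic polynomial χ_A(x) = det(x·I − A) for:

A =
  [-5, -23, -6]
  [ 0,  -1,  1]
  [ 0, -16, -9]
x^3 + 15*x^2 + 75*x + 125

Expanding det(x·I − A) (e.g. by cofactor expansion or by noting that A is similar to its Jordan form J, which has the same characteristic polynomial as A) gives
  χ_A(x) = x^3 + 15*x^2 + 75*x + 125
which factors as (x + 5)^3. The eigenvalues (with algebraic multiplicities) are λ = -5 with multiplicity 3.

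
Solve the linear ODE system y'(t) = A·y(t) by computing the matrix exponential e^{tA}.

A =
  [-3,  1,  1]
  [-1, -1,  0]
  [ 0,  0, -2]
e^{tA} =
  [-t*exp(-2*t) + exp(-2*t), t*exp(-2*t), -t^2*exp(-2*t)/2 + t*exp(-2*t)]
  [-t*exp(-2*t), t*exp(-2*t) + exp(-2*t), -t^2*exp(-2*t)/2]
  [0, 0, exp(-2*t)]

Strategy: write A = P · J · P⁻¹ where J is a Jordan canonical form, so e^{tA} = P · e^{tJ} · P⁻¹, and e^{tJ} can be computed block-by-block.

A has Jordan form
J =
  [-2,  1,  0]
  [ 0, -2,  1]
  [ 0,  0, -2]
(up to reordering of blocks).

Per-block formulas:
  For a 3×3 Jordan block J_3(-2): exp(t · J_3(-2)) = e^(-2t)·(I + t·N + (t^2/2)·N^2), where N is the 3×3 nilpotent shift.

After assembling e^{tJ} and conjugating by P, we get:

e^{tA} =
  [-t*exp(-2*t) + exp(-2*t), t*exp(-2*t), -t^2*exp(-2*t)/2 + t*exp(-2*t)]
  [-t*exp(-2*t), t*exp(-2*t) + exp(-2*t), -t^2*exp(-2*t)/2]
  [0, 0, exp(-2*t)]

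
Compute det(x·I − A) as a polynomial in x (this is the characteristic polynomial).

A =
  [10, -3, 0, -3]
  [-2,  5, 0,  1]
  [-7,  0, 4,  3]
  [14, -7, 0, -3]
x^4 - 16*x^3 + 96*x^2 - 256*x + 256

Expanding det(x·I − A) (e.g. by cofactor expansion or by noting that A is similar to its Jordan form J, which has the same characteristic polynomial as A) gives
  χ_A(x) = x^4 - 16*x^3 + 96*x^2 - 256*x + 256
which factors as (x - 4)^4. The eigenvalues (with algebraic multiplicities) are λ = 4 with multiplicity 4.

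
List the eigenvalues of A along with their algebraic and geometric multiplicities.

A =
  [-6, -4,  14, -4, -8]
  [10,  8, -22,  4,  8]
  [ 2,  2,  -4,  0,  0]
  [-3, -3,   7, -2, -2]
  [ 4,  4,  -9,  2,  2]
λ = -2: alg = 1, geom = 1; λ = 0: alg = 4, geom = 2

Step 1 — factor the characteristic polynomial to read off the algebraic multiplicities:
  χ_A(x) = x^4*(x + 2)

Step 2 — compute geometric multiplicities via the rank-nullity identity g(λ) = n − rank(A − λI):
  rank(A − (-2)·I) = 4, so dim ker(A − (-2)·I) = n − 4 = 1
  rank(A − (0)·I) = 3, so dim ker(A − (0)·I) = n − 3 = 2

Summary:
  λ = -2: algebraic multiplicity = 1, geometric multiplicity = 1
  λ = 0: algebraic multiplicity = 4, geometric multiplicity = 2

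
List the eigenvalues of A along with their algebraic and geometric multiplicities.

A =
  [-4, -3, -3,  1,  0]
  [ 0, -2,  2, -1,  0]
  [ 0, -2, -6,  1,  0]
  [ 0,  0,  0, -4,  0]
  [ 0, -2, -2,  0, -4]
λ = -4: alg = 5, geom = 3

Step 1 — factor the characteristic polynomial to read off the algebraic multiplicities:
  χ_A(x) = (x + 4)^5

Step 2 — compute geometric multiplicities via the rank-nullity identity g(λ) = n − rank(A − λI):
  rank(A − (-4)·I) = 2, so dim ker(A − (-4)·I) = n − 2 = 3

Summary:
  λ = -4: algebraic multiplicity = 5, geometric multiplicity = 3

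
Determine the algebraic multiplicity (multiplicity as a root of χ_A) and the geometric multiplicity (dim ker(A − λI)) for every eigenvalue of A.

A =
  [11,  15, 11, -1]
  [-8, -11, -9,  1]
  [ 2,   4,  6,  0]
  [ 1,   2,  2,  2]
λ = 2: alg = 4, geom = 2

Step 1 — factor the characteristic polynomial to read off the algebraic multiplicities:
  χ_A(x) = (x - 2)^4

Step 2 — compute geometric multiplicities via the rank-nullity identity g(λ) = n − rank(A − λI):
  rank(A − (2)·I) = 2, so dim ker(A − (2)·I) = n − 2 = 2

Summary:
  λ = 2: algebraic multiplicity = 4, geometric multiplicity = 2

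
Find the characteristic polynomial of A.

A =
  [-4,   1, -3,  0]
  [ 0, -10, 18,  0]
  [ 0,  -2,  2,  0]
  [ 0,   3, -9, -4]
x^4 + 16*x^3 + 96*x^2 + 256*x + 256

Expanding det(x·I − A) (e.g. by cofactor expansion or by noting that A is similar to its Jordan form J, which has the same characteristic polynomial as A) gives
  χ_A(x) = x^4 + 16*x^3 + 96*x^2 + 256*x + 256
which factors as (x + 4)^4. The eigenvalues (with algebraic multiplicities) are λ = -4 with multiplicity 4.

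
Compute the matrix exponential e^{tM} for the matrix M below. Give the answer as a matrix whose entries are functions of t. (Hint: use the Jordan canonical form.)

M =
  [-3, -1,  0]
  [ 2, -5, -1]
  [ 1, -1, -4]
e^{tM} =
  [-t^2*exp(-4*t)/2 + t*exp(-4*t) + exp(-4*t), -t*exp(-4*t), t^2*exp(-4*t)/2]
  [-t^2*exp(-4*t)/2 + 2*t*exp(-4*t), -t*exp(-4*t) + exp(-4*t), t^2*exp(-4*t)/2 - t*exp(-4*t)]
  [-t^2*exp(-4*t)/2 + t*exp(-4*t), -t*exp(-4*t), t^2*exp(-4*t)/2 + exp(-4*t)]

Strategy: write M = P · J · P⁻¹ where J is a Jordan canonical form, so e^{tM} = P · e^{tJ} · P⁻¹, and e^{tJ} can be computed block-by-block.

M has Jordan form
J =
  [-4,  1,  0]
  [ 0, -4,  1]
  [ 0,  0, -4]
(up to reordering of blocks).

Per-block formulas:
  For a 3×3 Jordan block J_3(-4): exp(t · J_3(-4)) = e^(-4t)·(I + t·N + (t^2/2)·N^2), where N is the 3×3 nilpotent shift.

After assembling e^{tJ} and conjugating by P, we get:

e^{tM} =
  [-t^2*exp(-4*t)/2 + t*exp(-4*t) + exp(-4*t), -t*exp(-4*t), t^2*exp(-4*t)/2]
  [-t^2*exp(-4*t)/2 + 2*t*exp(-4*t), -t*exp(-4*t) + exp(-4*t), t^2*exp(-4*t)/2 - t*exp(-4*t)]
  [-t^2*exp(-4*t)/2 + t*exp(-4*t), -t*exp(-4*t), t^2*exp(-4*t)/2 + exp(-4*t)]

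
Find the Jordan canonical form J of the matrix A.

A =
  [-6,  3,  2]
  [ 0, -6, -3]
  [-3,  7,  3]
J_3(-3)

The characteristic polynomial is
  det(x·I − A) = x^3 + 9*x^2 + 27*x + 27 = (x + 3)^3

Eigenvalues and multiplicities (the geometric multiplicity of λ is n − rank(A − λI), which equals the number of Jordan blocks for λ):
  λ = -3: algebraic multiplicity = 3, geometric multiplicity = 1

Determining the block sizes for each eigenvalue:
  λ = -3: one block (gm = 1), so the single block has size am = 3 → block sizes [3]

Assembling the blocks gives a Jordan form
J =
  [-3,  1,  0]
  [ 0, -3,  1]
  [ 0,  0, -3]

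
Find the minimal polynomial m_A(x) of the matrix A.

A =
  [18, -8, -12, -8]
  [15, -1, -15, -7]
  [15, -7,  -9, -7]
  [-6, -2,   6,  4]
x^3 - 6*x^2

The characteristic polynomial is χ_A(x) = x^2*(x - 6)^2, so the eigenvalues are known. The minimal polynomial is
  m_A(x) = Π_λ (x − λ)^{k_λ}
where k_λ is the size of the *largest* Jordan block for λ (equivalently, the smallest k with (A − λI)^k v = 0 for every generalised eigenvector v of λ).

  λ = 0: largest Jordan block has size 2, contributing (x − 0)^2
  λ = 6: largest Jordan block has size 1, contributing (x − 6)

So m_A(x) = x^2*(x - 6) = x^3 - 6*x^2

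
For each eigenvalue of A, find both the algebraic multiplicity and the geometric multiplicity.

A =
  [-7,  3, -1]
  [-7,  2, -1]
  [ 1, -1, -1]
λ = -2: alg = 3, geom = 1

Step 1 — factor the characteristic polynomial to read off the algebraic multiplicities:
  χ_A(x) = (x + 2)^3

Step 2 — compute geometric multiplicities via the rank-nullity identity g(λ) = n − rank(A − λI):
  rank(A − (-2)·I) = 2, so dim ker(A − (-2)·I) = n − 2 = 1

Summary:
  λ = -2: algebraic multiplicity = 3, geometric multiplicity = 1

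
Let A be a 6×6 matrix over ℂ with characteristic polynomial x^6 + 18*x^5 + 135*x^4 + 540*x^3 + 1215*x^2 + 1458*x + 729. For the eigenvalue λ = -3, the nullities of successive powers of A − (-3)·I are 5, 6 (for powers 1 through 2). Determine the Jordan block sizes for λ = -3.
Block sizes for λ = -3: [2, 1, 1, 1, 1]

From the dimensions of kernels of powers, the number of Jordan blocks of size at least j is d_j − d_{j−1} where d_j = dim ker(N^j) (with d_0 = 0). Computing the differences gives [5, 1].
The number of blocks of size exactly k is (#blocks of size ≥ k) − (#blocks of size ≥ k + 1), so the partition is: 4 block(s) of size 1, 1 block(s) of size 2.
In nonincreasing order the block sizes are [2, 1, 1, 1, 1].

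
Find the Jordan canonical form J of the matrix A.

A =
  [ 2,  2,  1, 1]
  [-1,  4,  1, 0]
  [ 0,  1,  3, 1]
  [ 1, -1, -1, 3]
J_2(3) ⊕ J_2(3)

The characteristic polynomial is
  det(x·I − A) = x^4 - 12*x^3 + 54*x^2 - 108*x + 81 = (x - 3)^4

Eigenvalues and multiplicities (the geometric multiplicity of λ is n − rank(A − λI), which equals the number of Jordan blocks for λ):
  λ = 3: algebraic multiplicity = 4, geometric multiplicity = 2

Determining the block sizes for each eigenvalue:
  λ = 3: with am = 4 and gm = 2, the partition is not yet determined (e.g. several partitions of 4 into 2 parts exist). Let N = A − (3)·I. Computing rank(N^1) = 2, rank(N^2) = 0; the number of blocks of size ≥ j is rank(N^{j−1}) − rank(N^j), giving [2, 2]. So we have 2 block(s) of size 2 → block sizes [2, 2]

Assembling the blocks gives a Jordan form
J =
  [3, 1, 0, 0]
  [0, 3, 0, 0]
  [0, 0, 3, 1]
  [0, 0, 0, 3]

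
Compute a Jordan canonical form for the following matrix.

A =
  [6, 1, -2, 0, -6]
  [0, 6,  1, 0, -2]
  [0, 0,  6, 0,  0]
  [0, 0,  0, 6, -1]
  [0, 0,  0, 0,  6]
J_3(6) ⊕ J_2(6)

The characteristic polynomial is
  det(x·I − A) = x^5 - 30*x^4 + 360*x^3 - 2160*x^2 + 6480*x - 7776 = (x - 6)^5

Eigenvalues and multiplicities (the geometric multiplicity of λ is n − rank(A − λI), which equals the number of Jordan blocks for λ):
  λ = 6: algebraic multiplicity = 5, geometric multiplicity = 2

Determining the block sizes for each eigenvalue:
  λ = 6: with am = 5 and gm = 2, the partition is not yet determined (e.g. several partitions of 5 into 2 parts exist). Let N = A − (6)·I. Computing rank(N^1) = 3, rank(N^2) = 1, rank(N^3) = 0; the number of blocks of size ≥ j is rank(N^{j−1}) − rank(N^j), giving [2, 2, 1]. So we have 1 block(s) of size 3, 1 block(s) of size 2 → block sizes [3, 2]

Assembling the blocks gives a Jordan form
J =
  [6, 1, 0, 0, 0]
  [0, 6, 1, 0, 0]
  [0, 0, 6, 0, 0]
  [0, 0, 0, 6, 1]
  [0, 0, 0, 0, 6]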